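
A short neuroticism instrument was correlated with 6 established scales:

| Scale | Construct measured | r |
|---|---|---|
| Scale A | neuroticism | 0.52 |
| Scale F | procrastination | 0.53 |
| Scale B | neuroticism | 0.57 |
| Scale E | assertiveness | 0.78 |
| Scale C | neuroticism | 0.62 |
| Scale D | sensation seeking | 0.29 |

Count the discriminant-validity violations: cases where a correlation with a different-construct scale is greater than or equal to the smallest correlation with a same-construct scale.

Convergent (same construct = neuroticism): Scale A, Scale B, Scale C.
Smallest convergent = 0.52. Discriminant values: 0.53, 0.78, 0.29; count ≥ 0.52 → 2.

2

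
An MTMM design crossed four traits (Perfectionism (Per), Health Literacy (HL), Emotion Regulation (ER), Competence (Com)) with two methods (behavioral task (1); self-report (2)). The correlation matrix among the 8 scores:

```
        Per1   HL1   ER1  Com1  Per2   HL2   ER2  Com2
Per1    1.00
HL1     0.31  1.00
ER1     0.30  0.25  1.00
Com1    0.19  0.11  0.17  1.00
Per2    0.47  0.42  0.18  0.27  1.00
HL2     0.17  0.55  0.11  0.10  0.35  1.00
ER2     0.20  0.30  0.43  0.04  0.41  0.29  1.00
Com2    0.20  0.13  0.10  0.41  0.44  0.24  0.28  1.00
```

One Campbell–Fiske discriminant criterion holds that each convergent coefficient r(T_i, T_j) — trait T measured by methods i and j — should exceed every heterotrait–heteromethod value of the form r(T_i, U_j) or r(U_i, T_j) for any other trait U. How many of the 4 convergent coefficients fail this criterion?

0

Convergent coefficients and their comparison sets:
Per (methods 1·2): 0.47 vs {0.17, 0.42, 0.20, 0.18, 0.20, 0.27} → pass.
HL (methods 1·2): 0.55 vs {0.42, 0.17, 0.30, 0.11, 0.13, 0.10} → pass.
ER (methods 1·2): 0.43 vs {0.18, 0.20, 0.11, 0.30, 0.10, 0.04} → pass.
Com (methods 1·2): 0.41 vs {0.27, 0.20, 0.10, 0.13, 0.04, 0.10} → pass.
0 of 4 fail.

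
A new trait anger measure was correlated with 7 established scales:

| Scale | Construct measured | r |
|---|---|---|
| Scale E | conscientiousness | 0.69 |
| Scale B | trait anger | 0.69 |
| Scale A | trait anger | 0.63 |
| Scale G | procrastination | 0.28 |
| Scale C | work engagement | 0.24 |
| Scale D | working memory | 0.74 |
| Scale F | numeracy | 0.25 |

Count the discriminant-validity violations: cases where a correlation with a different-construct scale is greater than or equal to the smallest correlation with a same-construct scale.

2

Convergent (same construct = trait anger): Scale B, Scale A.
Smallest convergent = 0.63. Discriminant values: 0.69, 0.28, 0.24, 0.74, 0.25; count ≥ 0.63 → 2.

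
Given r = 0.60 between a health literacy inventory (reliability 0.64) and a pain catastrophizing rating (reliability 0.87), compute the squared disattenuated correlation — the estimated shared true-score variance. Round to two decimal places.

0.65

Disattenuated r = 0.60 / √(0.64 × 0.87) = 0.60 / 0.7462 = 0.8041.
Shared true-score variance = 0.8041² = 0.6466 ≈ 0.65.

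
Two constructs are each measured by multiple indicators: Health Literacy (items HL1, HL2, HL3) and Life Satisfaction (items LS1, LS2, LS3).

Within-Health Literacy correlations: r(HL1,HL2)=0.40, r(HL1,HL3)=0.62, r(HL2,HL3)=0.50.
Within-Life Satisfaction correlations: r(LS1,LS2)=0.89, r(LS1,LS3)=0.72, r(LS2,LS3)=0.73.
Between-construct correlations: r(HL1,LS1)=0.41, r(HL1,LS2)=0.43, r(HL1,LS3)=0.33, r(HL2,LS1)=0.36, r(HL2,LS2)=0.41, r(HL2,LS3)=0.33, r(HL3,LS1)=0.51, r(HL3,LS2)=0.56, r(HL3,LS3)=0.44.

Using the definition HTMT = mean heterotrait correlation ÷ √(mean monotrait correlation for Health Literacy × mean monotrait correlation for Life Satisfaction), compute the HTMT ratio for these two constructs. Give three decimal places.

0.668

Between-construct mean = 3.78/9 = 0.4200.
Mean within-HL = 1.52/3 = 0.5067; mean within-LS = 2.34/3 = 0.7800.
Geometric mean = √(0.5067 × 0.7800) = 0.6287.
HTMT = 0.4200 / 0.6287 = 0.668.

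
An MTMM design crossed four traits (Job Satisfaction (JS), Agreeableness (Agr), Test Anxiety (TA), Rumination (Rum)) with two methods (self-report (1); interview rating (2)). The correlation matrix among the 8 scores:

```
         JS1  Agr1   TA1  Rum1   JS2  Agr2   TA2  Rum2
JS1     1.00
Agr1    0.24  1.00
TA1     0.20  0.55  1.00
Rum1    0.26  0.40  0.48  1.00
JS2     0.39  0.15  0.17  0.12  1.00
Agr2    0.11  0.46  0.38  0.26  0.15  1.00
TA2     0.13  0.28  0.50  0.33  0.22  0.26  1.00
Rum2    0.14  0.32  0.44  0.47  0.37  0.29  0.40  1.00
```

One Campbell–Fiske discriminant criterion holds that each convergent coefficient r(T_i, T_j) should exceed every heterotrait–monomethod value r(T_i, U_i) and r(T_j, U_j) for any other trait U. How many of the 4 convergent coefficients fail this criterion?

Convergent coefficients and their comparison sets:
JS (methods 1·2): 0.39 vs {0.24, 0.15, 0.20, 0.22, 0.26, 0.37} → pass.
Agr (methods 1·2): 0.46 vs {0.24, 0.15, 0.55, 0.26, 0.40, 0.29} → fail.
TA (methods 1·2): 0.50 vs {0.20, 0.22, 0.55, 0.26, 0.48, 0.40} → fail.
Rum (methods 1·2): 0.47 vs {0.26, 0.37, 0.40, 0.29, 0.48, 0.40} → fail.
3 of 4 fail.

3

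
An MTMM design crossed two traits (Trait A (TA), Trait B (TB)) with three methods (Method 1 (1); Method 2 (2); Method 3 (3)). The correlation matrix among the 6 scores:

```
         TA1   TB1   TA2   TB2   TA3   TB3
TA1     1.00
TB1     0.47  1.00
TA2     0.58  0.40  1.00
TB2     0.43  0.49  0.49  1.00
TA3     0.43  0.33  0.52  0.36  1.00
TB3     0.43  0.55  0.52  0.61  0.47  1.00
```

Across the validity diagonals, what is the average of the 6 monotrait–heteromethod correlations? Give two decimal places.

Convergent values: 0.58, 0.43, 0.52, 0.49, 0.55, 0.61; mean = 3.18/6 = 0.53.

0.53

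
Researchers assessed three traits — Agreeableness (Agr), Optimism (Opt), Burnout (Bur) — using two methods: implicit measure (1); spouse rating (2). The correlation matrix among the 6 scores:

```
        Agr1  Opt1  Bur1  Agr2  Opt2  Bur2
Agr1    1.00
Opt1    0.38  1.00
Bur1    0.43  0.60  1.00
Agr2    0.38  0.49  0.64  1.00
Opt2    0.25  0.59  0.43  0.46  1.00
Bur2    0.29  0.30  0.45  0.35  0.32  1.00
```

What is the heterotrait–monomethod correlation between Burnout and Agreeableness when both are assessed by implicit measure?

Different traits, same method: r(Bur1, Agr1) = 0.43.

0.43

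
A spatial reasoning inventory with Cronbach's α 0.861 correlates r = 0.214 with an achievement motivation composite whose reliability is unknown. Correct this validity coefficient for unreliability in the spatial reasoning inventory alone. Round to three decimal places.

0.231

Single correction: r_c = r_obs / √r_xx = 0.214 / √0.861 = 0.214 / 0.9279 ≈ 0.231.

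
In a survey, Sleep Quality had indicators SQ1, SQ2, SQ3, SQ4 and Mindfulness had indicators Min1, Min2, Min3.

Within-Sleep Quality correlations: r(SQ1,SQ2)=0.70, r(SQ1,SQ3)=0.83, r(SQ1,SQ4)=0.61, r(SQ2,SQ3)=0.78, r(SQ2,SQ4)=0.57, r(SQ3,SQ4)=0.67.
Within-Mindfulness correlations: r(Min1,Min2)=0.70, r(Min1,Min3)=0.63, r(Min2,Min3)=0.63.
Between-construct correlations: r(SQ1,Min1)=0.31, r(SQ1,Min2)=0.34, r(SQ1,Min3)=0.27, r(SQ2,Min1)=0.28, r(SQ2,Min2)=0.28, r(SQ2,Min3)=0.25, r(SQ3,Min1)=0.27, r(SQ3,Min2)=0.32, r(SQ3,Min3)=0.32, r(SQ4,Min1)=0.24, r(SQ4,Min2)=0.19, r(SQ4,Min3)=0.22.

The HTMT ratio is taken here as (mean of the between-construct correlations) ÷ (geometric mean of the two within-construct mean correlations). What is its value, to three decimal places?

Mean heterotrait r = 3.29/12 = 0.2742.
Mean within-SQ = 4.16/6 = 0.6933; mean within-Min = 1.96/3 = 0.6533.
Geometric mean = √(0.6933 × 0.6533) = 0.6730.
HTMT = 0.2742 / 0.6730 = 0.407.

0.407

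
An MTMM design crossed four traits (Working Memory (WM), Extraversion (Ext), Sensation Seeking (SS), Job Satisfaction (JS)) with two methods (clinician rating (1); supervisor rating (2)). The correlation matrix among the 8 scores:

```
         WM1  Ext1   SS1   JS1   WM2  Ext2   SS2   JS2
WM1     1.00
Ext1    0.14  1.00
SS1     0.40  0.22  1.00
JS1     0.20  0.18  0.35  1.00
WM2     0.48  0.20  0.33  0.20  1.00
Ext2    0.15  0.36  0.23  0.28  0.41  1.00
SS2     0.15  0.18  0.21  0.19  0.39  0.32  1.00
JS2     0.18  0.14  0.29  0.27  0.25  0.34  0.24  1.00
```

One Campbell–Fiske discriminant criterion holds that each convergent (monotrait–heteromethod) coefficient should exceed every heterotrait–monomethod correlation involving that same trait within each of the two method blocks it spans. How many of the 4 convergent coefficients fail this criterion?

3

Checking each validity diagonal entry against its comparison values:
WM (methods 1·2): 0.48 vs {0.14, 0.41, 0.40, 0.39, 0.20, 0.25} → pass.
Ext (methods 1·2): 0.36 vs {0.14, 0.41, 0.22, 0.32, 0.18, 0.34} → fail.
SS (methods 1·2): 0.21 vs {0.40, 0.39, 0.22, 0.32, 0.35, 0.24} → fail.
JS (methods 1·2): 0.27 vs {0.20, 0.25, 0.18, 0.34, 0.35, 0.24} → fail.
3 of 4 fail.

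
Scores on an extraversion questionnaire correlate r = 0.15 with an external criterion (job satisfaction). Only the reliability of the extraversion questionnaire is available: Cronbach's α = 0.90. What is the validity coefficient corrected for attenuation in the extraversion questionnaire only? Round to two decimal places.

Single correction: r_c = r_obs / √r_xx = 0.15 / √0.90 = 0.15 / 0.9487 ≈ 0.16.

0.16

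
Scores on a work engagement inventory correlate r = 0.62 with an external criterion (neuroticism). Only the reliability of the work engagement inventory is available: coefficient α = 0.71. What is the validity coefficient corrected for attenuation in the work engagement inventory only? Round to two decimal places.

Single correction: r_c = r_obs / √r_xx = 0.62 / √0.71 = 0.62 / 0.8426 ≈ 0.74.

0.74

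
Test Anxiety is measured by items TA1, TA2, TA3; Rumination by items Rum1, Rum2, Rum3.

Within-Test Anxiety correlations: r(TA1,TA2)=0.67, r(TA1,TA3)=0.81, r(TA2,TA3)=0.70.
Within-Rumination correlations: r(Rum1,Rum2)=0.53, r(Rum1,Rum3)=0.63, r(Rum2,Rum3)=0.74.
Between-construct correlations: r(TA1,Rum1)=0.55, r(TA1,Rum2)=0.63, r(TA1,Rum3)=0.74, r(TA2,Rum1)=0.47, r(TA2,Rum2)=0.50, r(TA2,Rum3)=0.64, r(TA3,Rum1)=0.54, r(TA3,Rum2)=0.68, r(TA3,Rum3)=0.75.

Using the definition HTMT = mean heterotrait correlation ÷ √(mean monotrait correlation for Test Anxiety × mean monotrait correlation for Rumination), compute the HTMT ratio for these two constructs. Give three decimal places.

0.901

Mean heterotrait r = 5.50/9 = 0.6111.
Mean within-TA = 2.18/3 = 0.7267; mean within-Rum = 1.90/3 = 0.6333.
Geometric mean = √(0.7267 × 0.6333) = 0.6784.
HTMT = 0.6111 / 0.6784 = 0.901.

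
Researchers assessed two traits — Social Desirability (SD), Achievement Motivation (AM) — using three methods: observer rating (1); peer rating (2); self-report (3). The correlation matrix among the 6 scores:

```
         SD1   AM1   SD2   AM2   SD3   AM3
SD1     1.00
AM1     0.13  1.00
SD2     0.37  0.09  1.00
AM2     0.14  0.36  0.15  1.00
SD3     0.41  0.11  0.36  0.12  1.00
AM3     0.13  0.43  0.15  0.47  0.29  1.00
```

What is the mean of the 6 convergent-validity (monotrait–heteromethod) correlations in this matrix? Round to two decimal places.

0.40

Convergent values: 0.37, 0.41, 0.36, 0.36, 0.43, 0.47; mean = 2.40/6 = 0.40.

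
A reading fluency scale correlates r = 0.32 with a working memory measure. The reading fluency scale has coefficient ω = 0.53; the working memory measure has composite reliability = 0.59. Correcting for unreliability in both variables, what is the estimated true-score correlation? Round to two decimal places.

0.57

r_true = r_obs / √(r_xx · r_yy) = 0.32 / √(0.53 × 0.59) = 0.32 / √0.3127 = 0.32 / 0.5592 ≈ 0.57.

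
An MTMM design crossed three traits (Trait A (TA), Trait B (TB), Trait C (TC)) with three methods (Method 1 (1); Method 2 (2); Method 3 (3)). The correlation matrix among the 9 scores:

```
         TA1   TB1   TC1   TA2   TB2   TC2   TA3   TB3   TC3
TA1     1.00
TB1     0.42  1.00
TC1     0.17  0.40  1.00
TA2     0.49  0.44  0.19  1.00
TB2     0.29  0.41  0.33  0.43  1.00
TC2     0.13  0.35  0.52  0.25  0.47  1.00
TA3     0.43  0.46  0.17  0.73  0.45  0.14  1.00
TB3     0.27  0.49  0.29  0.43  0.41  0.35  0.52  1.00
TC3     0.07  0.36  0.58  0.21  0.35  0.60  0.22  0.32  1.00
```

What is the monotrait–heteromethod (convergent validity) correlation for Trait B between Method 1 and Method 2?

0.41

Same trait (TB), different methods: r(TB1, TB2) = 0.41.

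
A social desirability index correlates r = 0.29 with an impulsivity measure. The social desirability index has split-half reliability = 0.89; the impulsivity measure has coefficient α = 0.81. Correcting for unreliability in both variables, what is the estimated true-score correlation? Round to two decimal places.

0.34

r_true = r_obs / √(r_xx · r_yy) = 0.29 / √(0.89 × 0.81) = 0.29 / √0.7209 = 0.29 / 0.8491 ≈ 0.34.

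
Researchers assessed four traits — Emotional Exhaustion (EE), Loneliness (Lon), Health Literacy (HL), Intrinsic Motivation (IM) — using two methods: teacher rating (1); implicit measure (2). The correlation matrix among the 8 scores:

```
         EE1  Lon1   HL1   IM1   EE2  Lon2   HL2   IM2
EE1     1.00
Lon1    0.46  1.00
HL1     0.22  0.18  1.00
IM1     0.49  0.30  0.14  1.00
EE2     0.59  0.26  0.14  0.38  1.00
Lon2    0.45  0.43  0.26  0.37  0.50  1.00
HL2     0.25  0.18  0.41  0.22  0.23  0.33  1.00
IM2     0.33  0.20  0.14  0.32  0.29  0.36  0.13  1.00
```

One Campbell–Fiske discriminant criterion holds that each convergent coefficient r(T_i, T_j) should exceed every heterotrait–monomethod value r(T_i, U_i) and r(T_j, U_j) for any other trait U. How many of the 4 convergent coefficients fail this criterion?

Checking each validity diagonal entry against its comparison values:
EE (methods 1·2): 0.59 vs {0.46, 0.50, 0.22, 0.23, 0.49, 0.29} → pass.
Lon (methods 1·2): 0.43 vs {0.46, 0.50, 0.18, 0.33, 0.30, 0.36} → fail.
HL (methods 1·2): 0.41 vs {0.22, 0.23, 0.18, 0.33, 0.14, 0.13} → pass.
IM (methods 1·2): 0.32 vs {0.49, 0.29, 0.30, 0.36, 0.14, 0.13} → fail.
2 of 4 fail.

2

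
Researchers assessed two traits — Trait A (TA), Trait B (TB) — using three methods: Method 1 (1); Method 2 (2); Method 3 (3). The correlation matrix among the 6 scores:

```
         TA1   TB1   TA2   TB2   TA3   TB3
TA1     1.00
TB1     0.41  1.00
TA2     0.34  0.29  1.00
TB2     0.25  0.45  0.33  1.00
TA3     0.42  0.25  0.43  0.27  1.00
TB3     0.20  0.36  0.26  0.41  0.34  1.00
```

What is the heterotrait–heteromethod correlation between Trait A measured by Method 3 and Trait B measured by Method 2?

0.27

Different traits and methods: r(TA3, TB2) = 0.27.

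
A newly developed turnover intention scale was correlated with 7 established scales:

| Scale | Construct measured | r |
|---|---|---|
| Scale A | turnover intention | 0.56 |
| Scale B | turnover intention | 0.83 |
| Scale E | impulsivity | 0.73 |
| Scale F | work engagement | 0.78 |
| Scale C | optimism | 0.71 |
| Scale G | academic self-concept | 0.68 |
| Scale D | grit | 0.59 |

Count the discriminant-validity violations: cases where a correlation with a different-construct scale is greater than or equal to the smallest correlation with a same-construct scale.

5

Convergent (same construct = turnover intention): Scale A, Scale B.
Smallest convergent = 0.56. Discriminant values: 0.73, 0.78, 0.71, 0.68, 0.59; count ≥ 0.56 → 5.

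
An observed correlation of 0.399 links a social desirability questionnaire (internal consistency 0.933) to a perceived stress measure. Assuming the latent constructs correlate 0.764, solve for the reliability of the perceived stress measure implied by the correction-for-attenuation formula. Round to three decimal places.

0.292

r_true = r_obs / √(r_xx · r_yy) ⇒ 0.764 = 0.399 / √(0.933 · r_yy).
√(0.933 · r_yy) = 0.399 / 0.764 = 0.5223; 0.933 · r_yy = 0.2728; r_yy = 0.2728 / 0.933 ≈ 0.292.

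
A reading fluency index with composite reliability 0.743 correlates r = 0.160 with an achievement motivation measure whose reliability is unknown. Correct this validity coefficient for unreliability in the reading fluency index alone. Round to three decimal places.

0.186

Single correction: r_c = r_obs / √r_xx = 0.160 / √0.743 = 0.160 / 0.8620 ≈ 0.186.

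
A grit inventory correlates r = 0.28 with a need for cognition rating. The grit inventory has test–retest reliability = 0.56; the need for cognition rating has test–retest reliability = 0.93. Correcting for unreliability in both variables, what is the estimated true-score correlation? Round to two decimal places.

r_true = r_obs / √(r_xx · r_yy) = 0.28 / √(0.56 × 0.93) = 0.28 / √0.5208 = 0.28 / 0.7217 ≈ 0.39.

0.39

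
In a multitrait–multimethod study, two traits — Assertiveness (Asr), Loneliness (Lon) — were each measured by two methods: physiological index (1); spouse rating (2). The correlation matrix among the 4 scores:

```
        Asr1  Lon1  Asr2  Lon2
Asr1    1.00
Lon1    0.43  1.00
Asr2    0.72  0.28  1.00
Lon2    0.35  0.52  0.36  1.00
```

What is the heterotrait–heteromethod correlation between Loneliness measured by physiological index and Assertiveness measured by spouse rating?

Different traits and methods: r(Lon1, Asr2) = 0.28.

0.28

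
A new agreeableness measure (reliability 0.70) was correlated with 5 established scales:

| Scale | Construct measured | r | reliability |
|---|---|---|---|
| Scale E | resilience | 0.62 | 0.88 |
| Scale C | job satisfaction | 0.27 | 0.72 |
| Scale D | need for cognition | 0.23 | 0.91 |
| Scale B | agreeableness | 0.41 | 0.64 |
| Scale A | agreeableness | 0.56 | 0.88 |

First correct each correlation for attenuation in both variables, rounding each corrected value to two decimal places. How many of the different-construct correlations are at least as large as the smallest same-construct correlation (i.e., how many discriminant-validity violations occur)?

1

Disattenuated r (r / √(r_scale · r_new)):
  Scale E (disc): 0.62 / √(0.88·0.70) = 0.79
  Scale C (disc): 0.27 / √(0.72·0.70) = 0.38
  Scale D (disc): 0.23 / √(0.91·0.70) = 0.29
  Scale B (conv): 0.41 / √(0.64·0.70) = 0.61
  Scale A (conv): 0.56 / √(0.88·0.70) = 0.71
Smallest convergent = 0.61. Discriminant values: 0.79, 0.38, 0.29; count ≥ 0.61 → 1.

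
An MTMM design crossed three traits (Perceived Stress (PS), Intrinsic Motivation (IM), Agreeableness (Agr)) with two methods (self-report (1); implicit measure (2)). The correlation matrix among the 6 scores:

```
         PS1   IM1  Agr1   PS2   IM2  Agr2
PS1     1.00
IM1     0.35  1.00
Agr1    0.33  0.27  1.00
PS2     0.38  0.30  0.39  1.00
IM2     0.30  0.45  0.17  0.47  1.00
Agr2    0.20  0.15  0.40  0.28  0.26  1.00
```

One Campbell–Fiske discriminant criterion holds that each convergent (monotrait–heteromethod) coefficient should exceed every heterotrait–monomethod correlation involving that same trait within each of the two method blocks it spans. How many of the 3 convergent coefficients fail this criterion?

Checking each validity diagonal entry against its comparison values:
PS (methods 1·2): 0.38 vs {0.35, 0.47, 0.33, 0.28} → fail.
IM (methods 1·2): 0.45 vs {0.35, 0.47, 0.27, 0.26} → fail.
Agr (methods 1·2): 0.40 vs {0.33, 0.28, 0.27, 0.26} → pass.
2 of 3 fail.

2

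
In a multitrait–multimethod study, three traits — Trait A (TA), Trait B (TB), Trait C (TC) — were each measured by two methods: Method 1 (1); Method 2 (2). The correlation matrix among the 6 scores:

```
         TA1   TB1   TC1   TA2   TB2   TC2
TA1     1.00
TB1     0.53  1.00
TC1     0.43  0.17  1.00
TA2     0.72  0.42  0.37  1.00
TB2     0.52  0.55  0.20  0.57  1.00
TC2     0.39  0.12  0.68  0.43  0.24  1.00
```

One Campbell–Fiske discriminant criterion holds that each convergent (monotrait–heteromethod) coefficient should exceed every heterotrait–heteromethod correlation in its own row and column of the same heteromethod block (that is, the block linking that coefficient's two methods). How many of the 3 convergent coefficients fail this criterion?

0

Each convergent coefficient versus the relevant comparison correlations:
TA (methods 1·2): 0.72 vs {0.52, 0.42, 0.39, 0.37} → pass.
TB (methods 1·2): 0.55 vs {0.42, 0.52, 0.12, 0.20} → pass.
TC (methods 1·2): 0.68 vs {0.37, 0.39, 0.20, 0.12} → pass.
0 of 3 fail.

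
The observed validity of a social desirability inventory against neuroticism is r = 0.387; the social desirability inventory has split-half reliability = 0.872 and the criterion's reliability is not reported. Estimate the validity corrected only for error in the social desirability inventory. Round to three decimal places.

Single correction: r_c = r_obs / √r_xx = 0.387 / √0.872 = 0.387 / 0.9338 ≈ 0.414.

0.414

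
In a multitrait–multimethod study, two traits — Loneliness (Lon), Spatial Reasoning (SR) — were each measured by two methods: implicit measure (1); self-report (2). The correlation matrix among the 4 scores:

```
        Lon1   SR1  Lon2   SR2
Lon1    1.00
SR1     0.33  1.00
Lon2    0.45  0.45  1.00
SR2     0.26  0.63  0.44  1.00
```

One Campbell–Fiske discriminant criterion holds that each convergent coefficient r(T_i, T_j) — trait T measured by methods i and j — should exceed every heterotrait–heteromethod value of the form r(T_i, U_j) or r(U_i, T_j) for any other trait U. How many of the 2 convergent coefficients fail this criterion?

1

Checking each validity diagonal entry against its comparison values:
Lon (methods 1·2): 0.45 vs {0.26, 0.45} → fail.
SR (methods 1·2): 0.63 vs {0.45, 0.26} → pass.
1 of 2 fail.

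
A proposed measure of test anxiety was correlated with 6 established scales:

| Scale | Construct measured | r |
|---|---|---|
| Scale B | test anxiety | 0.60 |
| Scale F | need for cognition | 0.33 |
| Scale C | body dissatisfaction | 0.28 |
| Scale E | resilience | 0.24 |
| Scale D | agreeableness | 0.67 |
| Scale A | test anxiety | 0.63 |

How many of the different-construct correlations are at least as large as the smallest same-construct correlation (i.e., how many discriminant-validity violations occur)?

Convergent (same construct = test anxiety): Scale B, Scale A.
Smallest convergent = 0.60. Discriminant values: 0.33, 0.28, 0.24, 0.67; count ≥ 0.60 → 1.

1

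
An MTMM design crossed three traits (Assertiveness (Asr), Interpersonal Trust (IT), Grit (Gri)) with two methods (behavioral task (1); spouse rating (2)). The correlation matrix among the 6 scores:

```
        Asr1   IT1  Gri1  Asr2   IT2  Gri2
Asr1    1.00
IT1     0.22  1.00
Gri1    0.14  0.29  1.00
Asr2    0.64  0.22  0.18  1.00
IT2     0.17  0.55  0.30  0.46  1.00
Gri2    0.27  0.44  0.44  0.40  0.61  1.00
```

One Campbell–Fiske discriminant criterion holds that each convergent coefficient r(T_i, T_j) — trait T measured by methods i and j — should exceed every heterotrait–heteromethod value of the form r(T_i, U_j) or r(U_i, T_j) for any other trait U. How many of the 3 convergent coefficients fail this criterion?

1

Each convergent coefficient versus the relevant comparison correlations:
Asr (methods 1·2): 0.64 vs {0.17, 0.22, 0.27, 0.18} → pass.
IT (methods 1·2): 0.55 vs {0.22, 0.17, 0.44, 0.30} → pass.
Gri (methods 1·2): 0.44 vs {0.18, 0.27, 0.30, 0.44} → fail.
1 of 3 fail.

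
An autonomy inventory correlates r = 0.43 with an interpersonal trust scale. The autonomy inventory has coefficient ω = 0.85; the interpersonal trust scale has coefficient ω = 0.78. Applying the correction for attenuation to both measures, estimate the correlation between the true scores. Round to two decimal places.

r_true = r_obs / √(r_xx · r_yy) = 0.43 / √(0.85 × 0.78) = 0.43 / √0.6630 = 0.43 / 0.8142 ≈ 0.53.

0.53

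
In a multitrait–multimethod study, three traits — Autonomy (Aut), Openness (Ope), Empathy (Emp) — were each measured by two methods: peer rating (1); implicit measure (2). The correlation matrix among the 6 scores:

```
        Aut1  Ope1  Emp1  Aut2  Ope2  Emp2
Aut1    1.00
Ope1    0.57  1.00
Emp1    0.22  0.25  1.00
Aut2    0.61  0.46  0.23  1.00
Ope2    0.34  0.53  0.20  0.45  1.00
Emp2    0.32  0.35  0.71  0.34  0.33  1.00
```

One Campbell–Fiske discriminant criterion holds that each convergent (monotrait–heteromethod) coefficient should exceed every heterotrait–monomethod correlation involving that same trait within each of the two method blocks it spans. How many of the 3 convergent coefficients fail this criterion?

1

Convergent coefficients and their comparison sets:
Aut (methods 1·2): 0.61 vs {0.57, 0.45, 0.22, 0.34} → pass.
Ope (methods 1·2): 0.53 vs {0.57, 0.45, 0.25, 0.33} → fail.
Emp (methods 1·2): 0.71 vs {0.22, 0.34, 0.25, 0.33} → pass.
1 of 3 fail.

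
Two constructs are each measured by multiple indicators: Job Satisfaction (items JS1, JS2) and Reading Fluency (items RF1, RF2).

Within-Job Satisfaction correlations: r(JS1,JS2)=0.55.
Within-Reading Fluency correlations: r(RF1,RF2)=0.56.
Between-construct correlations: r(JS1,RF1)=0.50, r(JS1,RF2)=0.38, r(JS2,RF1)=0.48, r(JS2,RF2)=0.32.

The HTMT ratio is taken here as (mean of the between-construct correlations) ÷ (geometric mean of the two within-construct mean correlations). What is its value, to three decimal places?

Between-construct mean = 1.68/4 = 0.4200.
Mean within-JS = 0.55/1 = 0.5500; mean within-RF = 0.56/1 = 0.5600.
Geometric mean = √(0.5500 × 0.5600) = 0.5550.
HTMT = 0.4200 / 0.5550 = 0.757.

0.757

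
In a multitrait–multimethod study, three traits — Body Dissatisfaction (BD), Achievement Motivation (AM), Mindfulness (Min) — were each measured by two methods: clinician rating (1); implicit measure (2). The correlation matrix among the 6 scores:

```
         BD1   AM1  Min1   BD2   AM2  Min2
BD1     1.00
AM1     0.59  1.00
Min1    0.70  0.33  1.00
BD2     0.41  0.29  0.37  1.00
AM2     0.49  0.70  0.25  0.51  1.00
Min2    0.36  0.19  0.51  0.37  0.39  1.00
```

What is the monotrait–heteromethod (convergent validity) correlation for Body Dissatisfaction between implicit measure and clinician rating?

Same trait (BD), different methods: r(BD2, BD1) = 0.41.

0.41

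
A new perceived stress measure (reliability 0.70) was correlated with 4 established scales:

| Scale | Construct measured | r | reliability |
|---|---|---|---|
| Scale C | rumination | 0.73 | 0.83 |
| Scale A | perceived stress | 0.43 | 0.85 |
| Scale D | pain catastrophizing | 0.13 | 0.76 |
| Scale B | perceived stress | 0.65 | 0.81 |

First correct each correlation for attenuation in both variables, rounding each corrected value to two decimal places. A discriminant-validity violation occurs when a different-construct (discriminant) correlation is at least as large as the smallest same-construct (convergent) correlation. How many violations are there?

Disattenuated r (r / √(r_scale · r_new)):
  Scale C (disc): 0.73 / √(0.83·0.70) = 0.96
  Scale A (conv): 0.43 / √(0.85·0.70) = 0.56
  Scale D (disc): 0.13 / √(0.76·0.70) = 0.18
  Scale B (conv): 0.65 / √(0.81·0.70) = 0.86
Smallest convergent = 0.56. Discriminant values: 0.96, 0.18; count ≥ 0.56 → 1.

1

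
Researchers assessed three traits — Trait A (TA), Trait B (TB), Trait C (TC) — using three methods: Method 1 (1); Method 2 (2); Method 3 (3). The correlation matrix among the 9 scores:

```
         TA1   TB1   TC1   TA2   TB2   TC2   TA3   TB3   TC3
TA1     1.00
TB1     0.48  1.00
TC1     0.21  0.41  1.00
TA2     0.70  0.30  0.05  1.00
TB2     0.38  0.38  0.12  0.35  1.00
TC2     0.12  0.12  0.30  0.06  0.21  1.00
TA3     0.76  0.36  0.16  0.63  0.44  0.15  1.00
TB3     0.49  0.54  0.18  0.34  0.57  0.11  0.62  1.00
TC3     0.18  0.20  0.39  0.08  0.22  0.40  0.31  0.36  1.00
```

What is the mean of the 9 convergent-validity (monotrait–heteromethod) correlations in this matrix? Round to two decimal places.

0.52

Convergent values: 0.70, 0.76, 0.63, 0.38, 0.54, 0.57, 0.30, 0.39, 0.40; mean = 4.67/9 = 0.52.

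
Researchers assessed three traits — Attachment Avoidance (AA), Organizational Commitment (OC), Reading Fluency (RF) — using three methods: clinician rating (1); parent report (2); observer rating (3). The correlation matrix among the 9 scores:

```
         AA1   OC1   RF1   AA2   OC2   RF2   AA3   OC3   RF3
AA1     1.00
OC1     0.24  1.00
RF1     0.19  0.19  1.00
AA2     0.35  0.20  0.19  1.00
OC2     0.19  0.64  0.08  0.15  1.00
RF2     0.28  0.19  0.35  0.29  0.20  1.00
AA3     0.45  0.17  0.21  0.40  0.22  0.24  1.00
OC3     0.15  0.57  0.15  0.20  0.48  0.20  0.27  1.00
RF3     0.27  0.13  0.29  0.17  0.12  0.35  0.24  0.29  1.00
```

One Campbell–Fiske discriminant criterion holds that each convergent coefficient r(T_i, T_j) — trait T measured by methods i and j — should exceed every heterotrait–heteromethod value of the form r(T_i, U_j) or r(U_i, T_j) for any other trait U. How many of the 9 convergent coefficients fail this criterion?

Convergent coefficients and their comparison sets:
AA (methods 1·2): 0.35 vs {0.19, 0.20, 0.28, 0.19} → pass.
AA (methods 1·3): 0.45 vs {0.15, 0.17, 0.27, 0.21} → pass.
AA (methods 2·3): 0.40 vs {0.20, 0.22, 0.17, 0.24} → pass.
OC (methods 1·2): 0.64 vs {0.20, 0.19, 0.19, 0.08} → pass.
OC (methods 1·3): 0.57 vs {0.17, 0.15, 0.13, 0.15} → pass.
OC (methods 2·3): 0.48 vs {0.22, 0.20, 0.12, 0.20} → pass.
RF (methods 1·2): 0.35 vs {0.19, 0.28, 0.08, 0.19} → pass.
RF (methods 1·3): 0.29 vs {0.21, 0.27, 0.15, 0.13} → pass.
RF (methods 2·3): 0.35 vs {0.24, 0.17, 0.20, 0.12} → pass.
0 of 9 fail.

0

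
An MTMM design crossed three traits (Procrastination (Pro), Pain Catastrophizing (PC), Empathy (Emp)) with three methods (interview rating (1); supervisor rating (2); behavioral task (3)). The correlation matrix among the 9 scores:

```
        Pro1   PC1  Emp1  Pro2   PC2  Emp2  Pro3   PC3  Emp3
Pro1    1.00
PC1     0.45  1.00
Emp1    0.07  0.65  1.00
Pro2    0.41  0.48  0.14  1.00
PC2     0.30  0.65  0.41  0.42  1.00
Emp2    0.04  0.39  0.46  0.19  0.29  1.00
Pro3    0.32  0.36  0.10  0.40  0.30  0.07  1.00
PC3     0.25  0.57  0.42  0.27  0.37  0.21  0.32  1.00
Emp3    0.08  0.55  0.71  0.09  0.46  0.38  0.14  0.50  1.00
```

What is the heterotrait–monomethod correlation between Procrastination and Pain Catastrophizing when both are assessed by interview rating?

Different traits, same method: r(Pro1, PC1) = 0.45.

0.45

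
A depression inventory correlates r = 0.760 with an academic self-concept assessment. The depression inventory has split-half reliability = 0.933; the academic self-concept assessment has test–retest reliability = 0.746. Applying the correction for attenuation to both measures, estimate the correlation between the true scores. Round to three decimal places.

0.911

r_true = r_obs / √(r_xx · r_yy) = 0.760 / √(0.933 × 0.746) = 0.760 / √0.696018 = 0.760 / 0.8343 ≈ 0.911.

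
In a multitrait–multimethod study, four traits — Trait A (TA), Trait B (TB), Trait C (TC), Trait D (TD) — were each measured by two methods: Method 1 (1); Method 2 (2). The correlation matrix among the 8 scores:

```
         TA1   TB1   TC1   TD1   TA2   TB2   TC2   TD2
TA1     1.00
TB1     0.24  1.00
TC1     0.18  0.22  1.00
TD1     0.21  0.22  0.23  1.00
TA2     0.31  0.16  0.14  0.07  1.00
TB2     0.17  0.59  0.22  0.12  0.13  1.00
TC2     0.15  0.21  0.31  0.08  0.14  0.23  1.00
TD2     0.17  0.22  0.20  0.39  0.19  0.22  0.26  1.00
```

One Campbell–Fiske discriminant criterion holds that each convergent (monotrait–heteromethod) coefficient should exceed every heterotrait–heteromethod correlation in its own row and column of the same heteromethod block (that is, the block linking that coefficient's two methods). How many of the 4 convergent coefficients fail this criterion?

Checking each validity diagonal entry against its comparison values:
TA (methods 1·2): 0.31 vs {0.17, 0.16, 0.15, 0.14, 0.17, 0.07} → pass.
TB (methods 1·2): 0.59 vs {0.16, 0.17, 0.21, 0.22, 0.22, 0.12} → pass.
TC (methods 1·2): 0.31 vs {0.14, 0.15, 0.22, 0.21, 0.20, 0.08} → pass.
TD (methods 1·2): 0.39 vs {0.07, 0.17, 0.12, 0.22, 0.08, 0.20} → pass.
0 of 4 fail.

0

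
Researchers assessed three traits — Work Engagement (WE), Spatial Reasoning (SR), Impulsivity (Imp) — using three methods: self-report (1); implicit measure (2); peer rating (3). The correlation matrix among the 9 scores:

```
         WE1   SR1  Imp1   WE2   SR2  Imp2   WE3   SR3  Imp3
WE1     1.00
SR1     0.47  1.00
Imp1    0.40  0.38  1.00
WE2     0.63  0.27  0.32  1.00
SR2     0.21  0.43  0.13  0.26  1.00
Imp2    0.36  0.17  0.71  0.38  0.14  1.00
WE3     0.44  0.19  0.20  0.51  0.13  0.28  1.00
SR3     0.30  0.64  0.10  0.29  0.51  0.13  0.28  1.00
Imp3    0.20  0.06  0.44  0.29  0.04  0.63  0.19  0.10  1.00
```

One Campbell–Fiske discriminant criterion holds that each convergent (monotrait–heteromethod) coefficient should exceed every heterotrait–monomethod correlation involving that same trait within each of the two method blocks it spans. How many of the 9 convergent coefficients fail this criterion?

Each convergent coefficient versus the relevant comparison correlations:
WE (methods 1·2): 0.63 vs {0.47, 0.26, 0.40, 0.38} → pass.
WE (methods 1·3): 0.44 vs {0.47, 0.28, 0.40, 0.19} → fail.
WE (methods 2·3): 0.51 vs {0.26, 0.28, 0.38, 0.19} → pass.
SR (methods 1·2): 0.43 vs {0.47, 0.26, 0.38, 0.14} → fail.
SR (methods 1·3): 0.64 vs {0.47, 0.28, 0.38, 0.10} → pass.
SR (methods 2·3): 0.51 vs {0.26, 0.28, 0.14, 0.10} → pass.
Imp (methods 1·2): 0.71 vs {0.40, 0.38, 0.38, 0.14} → pass.
Imp (methods 1·3): 0.44 vs {0.40, 0.19, 0.38, 0.10} → pass.
Imp (methods 2·3): 0.63 vs {0.38, 0.19, 0.14, 0.10} → pass.
2 of 9 fail.

2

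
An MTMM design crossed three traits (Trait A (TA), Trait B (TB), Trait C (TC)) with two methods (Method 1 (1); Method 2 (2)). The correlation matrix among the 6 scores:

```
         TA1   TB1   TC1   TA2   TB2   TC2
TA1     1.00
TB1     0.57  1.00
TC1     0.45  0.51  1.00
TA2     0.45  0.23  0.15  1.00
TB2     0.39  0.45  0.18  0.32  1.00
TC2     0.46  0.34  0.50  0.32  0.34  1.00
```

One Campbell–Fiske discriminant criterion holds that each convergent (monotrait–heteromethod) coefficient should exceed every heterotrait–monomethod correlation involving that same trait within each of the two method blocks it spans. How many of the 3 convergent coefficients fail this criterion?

Checking each validity diagonal entry against its comparison values:
TA (methods 1·2): 0.45 vs {0.57, 0.32, 0.45, 0.32} → fail.
TB (methods 1·2): 0.45 vs {0.57, 0.32, 0.51, 0.34} → fail.
TC (methods 1·2): 0.50 vs {0.45, 0.32, 0.51, 0.34} → fail.
3 of 3 fail.

3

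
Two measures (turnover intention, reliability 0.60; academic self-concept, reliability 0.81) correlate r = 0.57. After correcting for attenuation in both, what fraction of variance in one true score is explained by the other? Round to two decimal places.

0.67

Disattenuated r = 0.57 / √(0.60 × 0.81) = 0.57 / 0.6971 = 0.8177.
Shared true-score variance = 0.8177² = 0.6686 ≈ 0.67.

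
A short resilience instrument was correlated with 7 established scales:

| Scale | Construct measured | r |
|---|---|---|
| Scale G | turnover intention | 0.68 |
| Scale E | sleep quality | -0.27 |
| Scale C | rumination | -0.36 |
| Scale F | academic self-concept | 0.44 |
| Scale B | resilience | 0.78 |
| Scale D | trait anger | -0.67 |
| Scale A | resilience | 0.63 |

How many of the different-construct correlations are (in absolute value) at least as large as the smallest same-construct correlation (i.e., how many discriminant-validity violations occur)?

Convergent (same construct = resilience): Scale B, Scale A.
Smallest convergent = 0.63. Discriminant |r|: 0.68, 0.27, 0.36, 0.44, 0.67; count ≥ 0.63 → 2.

2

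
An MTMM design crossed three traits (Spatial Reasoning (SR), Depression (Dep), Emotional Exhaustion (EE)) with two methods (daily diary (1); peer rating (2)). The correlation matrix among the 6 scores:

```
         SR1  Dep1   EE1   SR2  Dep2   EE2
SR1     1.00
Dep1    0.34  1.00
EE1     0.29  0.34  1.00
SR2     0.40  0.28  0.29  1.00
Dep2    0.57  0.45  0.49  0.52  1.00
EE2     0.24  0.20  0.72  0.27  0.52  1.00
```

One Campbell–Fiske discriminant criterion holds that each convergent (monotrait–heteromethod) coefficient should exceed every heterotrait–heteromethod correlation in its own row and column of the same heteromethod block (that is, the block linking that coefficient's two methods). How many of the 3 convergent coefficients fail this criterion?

2

Checking each validity diagonal entry against its comparison values:
SR (methods 1·2): 0.40 vs {0.57, 0.28, 0.24, 0.29} → fail.
Dep (methods 1·2): 0.45 vs {0.28, 0.57, 0.20, 0.49} → fail.
EE (methods 1·2): 0.72 vs {0.29, 0.24, 0.49, 0.20} → pass.
2 of 3 fail.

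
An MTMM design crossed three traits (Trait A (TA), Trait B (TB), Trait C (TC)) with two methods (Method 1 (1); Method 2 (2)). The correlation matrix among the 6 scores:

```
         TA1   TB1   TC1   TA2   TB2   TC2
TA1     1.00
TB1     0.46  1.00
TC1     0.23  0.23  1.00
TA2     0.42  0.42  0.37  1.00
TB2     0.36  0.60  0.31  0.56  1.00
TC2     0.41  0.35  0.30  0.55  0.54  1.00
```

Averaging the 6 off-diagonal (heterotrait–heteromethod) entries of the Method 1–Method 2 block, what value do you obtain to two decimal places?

0.37

HTHM values (method 1 × method 2): 0.36, 0.41, 0.42, 0.35, 0.37, 0.31; mean = 2.22/6 = 0.37.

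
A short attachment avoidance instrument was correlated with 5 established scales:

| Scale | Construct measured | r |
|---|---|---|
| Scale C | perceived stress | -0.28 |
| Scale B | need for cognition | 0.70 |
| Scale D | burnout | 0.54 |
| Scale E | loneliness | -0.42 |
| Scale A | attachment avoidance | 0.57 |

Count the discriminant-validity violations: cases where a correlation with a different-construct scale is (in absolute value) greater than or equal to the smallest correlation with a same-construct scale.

Convergent (same construct = attachment avoidance): Scale A.
Smallest convergent = 0.57. Discriminant |r|: 0.28, 0.70, 0.54, 0.42; count ≥ 0.57 → 1.

1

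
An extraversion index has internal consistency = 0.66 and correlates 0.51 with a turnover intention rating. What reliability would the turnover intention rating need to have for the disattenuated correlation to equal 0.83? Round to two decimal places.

r_true = r_obs / √(r_xx · r_yy) ⇒ 0.83 = 0.51 / √(0.66 · r_yy).
√(0.66 · r_yy) = 0.51 / 0.83 = 0.6145; 0.66 · r_yy = 0.3776; r_yy = 0.3776 / 0.66 ≈ 0.57.

0.57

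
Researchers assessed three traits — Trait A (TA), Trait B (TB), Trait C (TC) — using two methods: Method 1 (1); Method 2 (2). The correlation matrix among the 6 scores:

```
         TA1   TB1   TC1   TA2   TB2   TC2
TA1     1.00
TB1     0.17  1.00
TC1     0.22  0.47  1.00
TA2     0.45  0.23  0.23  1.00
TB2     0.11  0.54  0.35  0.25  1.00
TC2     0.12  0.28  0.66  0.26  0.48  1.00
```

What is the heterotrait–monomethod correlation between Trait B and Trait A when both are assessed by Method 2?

Different traits, same method: r(TB2, TA2) = 0.25.

0.25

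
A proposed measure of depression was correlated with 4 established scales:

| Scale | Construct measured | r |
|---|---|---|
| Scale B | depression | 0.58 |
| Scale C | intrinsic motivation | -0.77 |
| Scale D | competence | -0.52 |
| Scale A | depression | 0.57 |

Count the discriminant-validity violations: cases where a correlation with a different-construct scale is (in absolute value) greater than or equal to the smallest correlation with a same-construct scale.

1

Convergent (same construct = depression): Scale B, Scale A.
Smallest convergent = 0.57. Discriminant |r|: 0.77, 0.52; count ≥ 0.57 → 1.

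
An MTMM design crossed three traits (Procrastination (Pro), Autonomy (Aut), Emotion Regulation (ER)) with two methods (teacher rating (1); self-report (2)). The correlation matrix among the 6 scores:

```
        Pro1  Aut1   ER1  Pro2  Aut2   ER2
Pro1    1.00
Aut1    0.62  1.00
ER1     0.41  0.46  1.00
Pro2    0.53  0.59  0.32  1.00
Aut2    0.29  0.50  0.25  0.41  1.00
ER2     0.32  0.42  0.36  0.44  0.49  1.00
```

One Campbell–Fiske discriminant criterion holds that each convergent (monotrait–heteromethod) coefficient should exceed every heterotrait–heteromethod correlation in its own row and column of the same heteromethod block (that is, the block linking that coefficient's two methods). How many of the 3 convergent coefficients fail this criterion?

Each convergent coefficient versus the relevant comparison correlations:
Pro (methods 1·2): 0.53 vs {0.29, 0.59, 0.32, 0.32} → fail.
Aut (methods 1·2): 0.50 vs {0.59, 0.29, 0.42, 0.25} → fail.
ER (methods 1·2): 0.36 vs {0.32, 0.32, 0.25, 0.42} → fail.
3 of 3 fail.

3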